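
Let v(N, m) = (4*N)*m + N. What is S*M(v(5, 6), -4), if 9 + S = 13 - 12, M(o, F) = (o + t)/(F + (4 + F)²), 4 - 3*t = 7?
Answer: 248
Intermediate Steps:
v(N, m) = N + 4*N*m (v(N, m) = 4*N*m + N = N + 4*N*m)
t = -1 (t = 4/3 - ⅓*7 = 4/3 - 7/3 = -1)
M(o, F) = (-1 + o)/(F + (4 + F)²) (M(o, F) = (o - 1)/(F + (4 + F)²) = (-1 + o)/(F + (4 + F)²))
S = -8 (S = -9 + (13 - 12) = -9 + 1 = -8)
S*M(v(5, 6), -4) = -8*(-1 + 5*(1 + 4*6))/(-4 + (4 - 4)²) = -8*(-1 + 5*(1 + 24))/(-4 + 0²) = -8*(-1 + 5*25)/(-4 + 0) = -8*(-1 + 125)/(-4) = -(-2)*124 = -8*(-31) = 248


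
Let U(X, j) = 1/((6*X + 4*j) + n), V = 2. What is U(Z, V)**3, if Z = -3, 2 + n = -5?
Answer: -1/4913 ≈ -0.00020354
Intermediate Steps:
n = -7 (n = -2 - 5 = -7)
U(X, j) = 1/(-7 + 4*j + 6*X) (U(X, j) = 1/((6*X + 4*j) - 7) = 1/((4*j + 6*X) - 7) = 1/(-7 + 4*j + 6*X))
U(Z, V)**3 = (1/(-7 + 4*2 + 6*(-3)))**3 = (1/(-7 + 8 - 18))**3 = (1/(-17))**3 = (-1/17)**3 = -1/4913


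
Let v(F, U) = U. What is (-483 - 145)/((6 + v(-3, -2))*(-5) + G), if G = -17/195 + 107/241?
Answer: 7378215/230783 ≈ 31.970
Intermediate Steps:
G = 16768/46995 (G = -17*1/195 + 107*(1/241) = -17/195 + 107/241 = 16768/46995 ≈ 0.35680)
(-483 - 145)/((6 + v(-3, -2))*(-5) + G) = (-483 - 145)/((6 - 2)*(-5) + 16768/46995) = -628/(4*(-5) + 16768/46995) = -628/(-20 + 16768/46995) = -628/(-923132/46995) = -628*(-46995/923132) = 7378215/230783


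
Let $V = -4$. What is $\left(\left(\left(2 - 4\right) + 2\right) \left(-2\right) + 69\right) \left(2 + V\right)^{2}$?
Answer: $276$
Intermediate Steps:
$\left(\left(\left(2 - 4\right) + 2\right) \left(-2\right) + 69\right) \left(2 + V\right)^{2} = \left(\left(\left(2 - 4\right) + 2\right) \left(-2\right) + 69\right) \left(2 - 4\right)^{2} = \left(\left(\left(2 - 4\right) + 2\right) \left(-2\right) + 69\right) \left(-2\right)^{2} = \left(\left(-2 + 2\right) \left(-2\right) + 69\right) 4 = \left(0 \left(-2\right) + 69\right) 4 = \left(0 + 69\right) 4 = 69 \cdot 4 = 276$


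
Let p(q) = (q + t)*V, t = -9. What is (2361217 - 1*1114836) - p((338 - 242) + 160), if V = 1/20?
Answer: 24927373/20 ≈ 1.2464e+6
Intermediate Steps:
V = 1/20 ≈ 0.050000
p(q) = -9/20 + q/20 (p(q) = (q - 9)*(1/20) = (-9 + q)*(1/20) = -9/20 + q/20)
(2361217 - 1*1114836) - p((338 - 242) + 160) = (2361217 - 1*1114836) - (-9/20 + ((338 - 242) + 160)/20) = (2361217 - 1114836) - (-9/20 + (96 + 160)/20) = 1246381 - (-9/20 + (1/20)*256) = 1246381 - (-9/20 + 64/5) = 1246381 - 1*247/20 = 1246381 - 247/20 = 24927373/20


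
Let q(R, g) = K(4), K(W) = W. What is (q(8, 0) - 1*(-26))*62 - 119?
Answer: 1741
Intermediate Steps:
q(R, g) = 4
(q(8, 0) - 1*(-26))*62 - 119 = (4 - 1*(-26))*62 - 119 = (4 + 26)*62 - 119 = 30*62 - 119 = 1860 - 119 = 1741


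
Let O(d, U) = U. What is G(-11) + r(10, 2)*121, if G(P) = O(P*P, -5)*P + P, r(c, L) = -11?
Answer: -1287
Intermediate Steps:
G(P) = -4*P (G(P) = -5*P + P = -4*P)
G(-11) + r(10, 2)*121 = -4*(-11) - 11*121 = 44 - 1331 = -1287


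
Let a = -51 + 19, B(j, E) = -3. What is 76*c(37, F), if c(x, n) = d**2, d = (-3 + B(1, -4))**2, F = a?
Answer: 98496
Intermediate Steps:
a = -32
F = -32
d = 36 (d = (-3 - 3)**2 = (-6)**2 = 36)
c(x, n) = 1296 (c(x, n) = 36**2 = 1296)
76*c(37, F) = 76*1296 = 98496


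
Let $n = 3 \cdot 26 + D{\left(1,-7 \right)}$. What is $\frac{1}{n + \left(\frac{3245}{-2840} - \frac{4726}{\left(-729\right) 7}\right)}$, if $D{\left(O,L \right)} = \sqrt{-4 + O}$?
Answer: $\frac{653484633773832}{50855536610037937} - \frac{8401325438016 i \sqrt{3}}{50855536610037937} \approx 0.01285 - 0.00028613 i$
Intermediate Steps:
$n = 78 + i \sqrt{3}$ ($n = 3 \cdot 26 + \sqrt{-4 + 1} = 78 + \sqrt{-3} = 78 + i \sqrt{3} \approx 78.0 + 1.732 i$)
$\frac{1}{n + \left(\frac{3245}{-2840} - \frac{4726}{\left(-729\right) 7}\right)} = \frac{1}{\left(78 + i \sqrt{3}\right) + \left(\frac{3245}{-2840} - \frac{4726}{\left(-729\right) 7}\right)} = \frac{1}{\left(78 + i \sqrt{3}\right) - \left(\frac{649}{568} + \frac{4726}{-5103}\right)} = \frac{1}{\left(78 + i \sqrt{3}\right) - \frac{627479}{2898504}} = \frac{1}{\frac{225455833}{2898504} + i \sqrt{3}}$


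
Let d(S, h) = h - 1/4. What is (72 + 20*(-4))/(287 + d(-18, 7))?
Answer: -32/1175 ≈ -0.027234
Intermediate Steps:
d(S, h) = -¼ + h (d(S, h) = h - 1*¼ = h - ¼ = -¼ + h)
(72 + 20*(-4))/(287 + d(-18, 7)) = (72 + 20*(-4))/(287 + (-¼ + 7)) = (72 - 80)/(287 + 27/4) = -8/1175/4 = -8*4/1175 = -32/1175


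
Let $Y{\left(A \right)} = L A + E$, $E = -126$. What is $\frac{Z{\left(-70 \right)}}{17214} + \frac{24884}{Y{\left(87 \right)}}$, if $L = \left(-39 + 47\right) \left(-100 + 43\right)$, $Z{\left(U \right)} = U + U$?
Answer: $- \frac{36160408}{57090231} \approx -0.63339$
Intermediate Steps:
$Z{\left(U \right)} = 2 U$
$L = -456$ ($L = 8 \left(-57\right) = -456$)
$Y{\left(A \right)} = -126 - 456 A$ ($Y{\left(A \right)} = - 456 A - 126 = -126 - 456 A$)
$\frac{Z{\left(-70 \right)}}{17214} + \frac{24884}{Y{\left(87 \right)}} = \frac{2 \left(-70\right)}{17214} + \frac{24884}{-126 - 39672} = \left(-140\right) \frac{1}{17214} + \frac{24884}{-126 - 39672} = - \frac{70}{8607} + \frac{24884}{-39798} = - \frac{70}{8607} + 24884 \left(- \frac{1}{39798}\right) = - \frac{70}{8607} - \frac{12442}{19899} = - \frac{36160408}{57090231}$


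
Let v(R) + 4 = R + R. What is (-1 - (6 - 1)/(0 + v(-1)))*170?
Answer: -85/3 ≈ -28.333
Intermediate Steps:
v(R) = -4 + 2*R (v(R) = -4 + (R + R) = -4 + 2*R)
(-1 - (6 - 1)/(0 + v(-1)))*170 = (-1 - (6 - 1)/(0 + (-4 + 2*(-1))))*170 = (-1 - 5/(0 + (-4 - 2)))*170 = (-1 - 5/(0 - 6))*170 = (-1 - 5/(-6))*170 = (-1 - 5*(-1)/6)*170 = (-1 - 1*(-⅚))*170 = (-1 + ⅚)*170 = -⅙*170 = -85/3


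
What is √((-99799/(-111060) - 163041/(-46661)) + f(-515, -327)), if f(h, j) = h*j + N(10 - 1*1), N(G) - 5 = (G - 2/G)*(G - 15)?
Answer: √125592669373654934942215/863695110 ≈ 410.32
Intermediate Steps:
N(G) = 5 + (-15 + G)*(G - 2/G) (N(G) = 5 + (G - 2/G)*(G - 15) = 5 + (G - 2/G)*(-15 + G) = 5 + (-15 + G)*(G - 2/G))
f(h, j) = -143/3 + h*j (f(h, j) = h*j + (3 + (10 - 1*1)² - 15*(10 - 1*1) + 30/(10 - 1*1)) = h*j + (3 + (10 - 1)² - 15*(10 - 1) + 30/(10 - 1)) = h*j + (3 + 9² - 15*9 + 30/9) = h*j + (3 + 81 - 135 + 30*(⅑)) = h*j + (3 + 81 - 135 + 10/3) = h*j - 143/3 = -143/3 + h*j)
√((-99799/(-111060) - 163041/(-46661)) + f(-515, -327)) = √((-99799/(-111060) - 163041/(-46661)) + (-143/3 - 515*(-327))) = √((-99799*(-1/111060) - 163041*(-1/46661)) + (-143/3 + 168405)) = √((99799/111060 + 163041/46661) + 505072/3) = √(22764054599/5182170660 + 505072/3) = √(872479197250439/5182170660) = √125592669373654934942215/863695110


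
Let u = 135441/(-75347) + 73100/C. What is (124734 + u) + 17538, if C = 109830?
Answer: 117734279399539/827536101 ≈ 1.4227e+5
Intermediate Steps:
u = -936761933/827536101 (u = 135441/(-75347) + 73100/109830 = 135441*(-1/75347) + 73100*(1/109830) = -135441/75347 + 7310/10983 = -936761933/827536101 ≈ -1.1320)
(124734 + u) + 17538 = (124734 - 936761933/827536101) + 17538 = 103220951260201/827536101 + 17538 = 117734279399539/827536101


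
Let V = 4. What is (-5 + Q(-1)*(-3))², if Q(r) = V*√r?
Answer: -119 + 120*I ≈ -119.0 + 120.0*I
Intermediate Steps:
Q(r) = 4*√r
(-5 + Q(-1)*(-3))² = (-5 + (4*√(-1))*(-3))² = (-5 + (4*I)*(-3))² = (-5 - 12*I)²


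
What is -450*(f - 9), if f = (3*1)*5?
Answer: -2700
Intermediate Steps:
f = 15 (f = 3*5 = 15)
-450*(f - 9) = -450*(15 - 9) = -450*6 = -2700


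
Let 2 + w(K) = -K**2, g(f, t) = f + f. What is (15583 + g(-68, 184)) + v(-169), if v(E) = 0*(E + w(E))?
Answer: 15447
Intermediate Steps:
g(f, t) = 2*f
w(K) = -2 - K**2
v(E) = 0 (v(E) = 0*(E + (-2 - E**2)) = 0*(-2 + E - E**2) = 0)
(15583 + g(-68, 184)) + v(-169) = (15583 + 2*(-68)) + 0 = (15583 - 136) + 0 = 15447 + 0 = 15447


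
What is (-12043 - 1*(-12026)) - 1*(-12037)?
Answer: 12020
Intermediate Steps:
(-12043 - 1*(-12026)) - 1*(-12037) = (-12043 + 12026) + 12037 = -17 + 12037 = 12020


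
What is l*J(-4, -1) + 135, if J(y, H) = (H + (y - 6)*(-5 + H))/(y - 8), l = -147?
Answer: 3431/4 ≈ 857.75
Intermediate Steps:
J(y, H) = (H + (-6 + y)*(-5 + H))/(-8 + y)
l*J(-4, -1) + 135 = -147*(30 - 5*(-1) - 5*(-4) - 1*(-4))/(-8 - 4) + 135 = -147*(30 + 5 + 20 + 4)/(-12) + 135 = -(-49)*59/4 + 135 = -147*(-59/12) + 135 = 2891/4 + 135 = 3431/4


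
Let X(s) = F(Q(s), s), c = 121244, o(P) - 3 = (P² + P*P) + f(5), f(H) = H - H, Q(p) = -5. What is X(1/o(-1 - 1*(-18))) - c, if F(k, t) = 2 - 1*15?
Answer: -121257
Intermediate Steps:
f(H) = 0
o(P) = 3 + 2*P² (o(P) = 3 + ((P² + P*P) + 0) = 3 + ((P² + P²) + 0) = 3 + (2*P² + 0) = 3 + 2*P²)
F(k, t) = -13 (F(k, t) = 2 - 15 = -13)
X(s) = -13
X(1/o(-1 - 1*(-18))) - c = -13 - 1*121244 = -13 - 121244 = -121257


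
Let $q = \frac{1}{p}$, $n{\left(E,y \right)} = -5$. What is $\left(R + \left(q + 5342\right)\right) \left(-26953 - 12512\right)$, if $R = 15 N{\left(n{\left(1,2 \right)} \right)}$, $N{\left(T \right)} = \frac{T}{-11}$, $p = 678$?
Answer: $- \frac{524772643035}{2486} \approx -2.1109 \cdot 10^{8}$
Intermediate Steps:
$N{\left(T \right)} = - \frac{T}{11}$ ($N{\left(T \right)} = T \left(- \frac{1}{11}\right) = - \frac{T}{11}$)
$q = \frac{1}{678} \approx 0.0014749$
$R = \frac{75}{11}$ ($R = 15 \left(\left(- \frac{1}{11}\right) \left(-5\right)\right) = 15 \cdot \frac{5}{11} = \frac{75}{11} \approx 6.8182$)
$\left(R + \left(q + 5342\right)\right) \left(-26953 - 12512\right) = \left(\frac{75}{11} + \left(\frac{1}{678} + 5342\right)\right) \left(-26953 - 12512\right) = \left(\frac{75}{11} + \frac{3621877}{678}\right) \left(-39465\right) = \frac{39891497}{7458} \left(-39465\right) = - \frac{524772643035}{2486}$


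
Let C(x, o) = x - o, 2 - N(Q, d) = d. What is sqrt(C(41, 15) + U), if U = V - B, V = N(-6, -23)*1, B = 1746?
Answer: I*sqrt(1695) ≈ 41.17*I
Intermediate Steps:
N(Q, d) = 2 - d
V = 25 (V = (2 - 1*(-23))*1 = (2 + 23)*1 = 25*1 = 25)
U = -1721 (U = 25 - 1*1746 = 25 - 1746 = -1721)
sqrt(C(41, 15) + U) = sqrt((41 - 1*15) - 1721) = sqrt((41 - 15) - 1721) = sqrt(26 - 1721) = sqrt(-1695) = I*sqrt(1695)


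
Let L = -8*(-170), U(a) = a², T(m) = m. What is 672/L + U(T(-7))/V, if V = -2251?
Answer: 90377/191335 ≈ 0.47235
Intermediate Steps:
L = 1360
672/L + U(T(-7))/V = 672/1360 + (-7)²/(-2251) = 672*(1/1360) + 49*(-1/2251) = 42/85 - 49/2251 = 90377/191335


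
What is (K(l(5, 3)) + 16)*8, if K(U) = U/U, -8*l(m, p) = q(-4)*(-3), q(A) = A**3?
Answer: 136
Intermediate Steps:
l(m, p) = -24 (l(m, p) = -(-4)**3*(-3)/8 = -(-8)*(-3) = -1/8*192 = -24)
K(U) = 1
(K(l(5, 3)) + 16)*8 = (1 + 16)*8 = 17*8 = 136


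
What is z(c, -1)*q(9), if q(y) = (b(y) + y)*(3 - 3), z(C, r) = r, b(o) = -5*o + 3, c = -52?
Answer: 0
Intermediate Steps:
b(o) = 3 - 5*o
q(y) = 0 (q(y) = ((3 - 5*y) + y)*(3 - 3) = (3 - 4*y)*0 = 0)
z(c, -1)*q(9) = -1*0 = 0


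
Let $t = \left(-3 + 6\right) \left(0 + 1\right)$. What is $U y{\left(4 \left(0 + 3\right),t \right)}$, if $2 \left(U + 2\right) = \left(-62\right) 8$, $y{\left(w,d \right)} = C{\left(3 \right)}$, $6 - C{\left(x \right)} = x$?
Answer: $-750$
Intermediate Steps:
$C{\left(x \right)} = 6 - x$
$t = 3$ ($t = 3 \cdot 1 = 3$)
$y{\left(w,d \right)} = 3$ ($y{\left(w,d \right)} = 6 - 3 = 3$)
$U = -250$ ($U = -2 + \frac{\left(-62\right) 8}{2} = -2 + \frac{1}{2} \left(-496\right) = -2 - 248 = -250$)
$U y{\left(4 \left(0 + 3\right),t \right)} = \left(-250\right) 3 = -750$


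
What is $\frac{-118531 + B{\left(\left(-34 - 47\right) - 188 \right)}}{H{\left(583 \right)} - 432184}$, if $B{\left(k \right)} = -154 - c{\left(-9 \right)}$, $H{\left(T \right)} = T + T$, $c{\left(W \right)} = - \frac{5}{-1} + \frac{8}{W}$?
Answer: $\frac{534101}{1939581} \approx 0.27537$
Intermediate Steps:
$c{\left(W \right)} = 5 + \frac{8}{W}$ ($c{\left(W \right)} = \left(-5\right) \left(-1\right) + \frac{8}{W} = 5 + \frac{8}{W}$)
$H{\left(T \right)} = 2 T$
$B{\left(k \right)} = - \frac{1423}{9}$ ($B{\left(k \right)} = -154 - \left(5 + \frac{8}{-9}\right) = -154 - \left(5 + 8 \left(- \frac{1}{9}\right)\right) = -154 - \left(5 - \frac{8}{9}\right) = -154 - \frac{37}{9} = - \frac{1423}{9}$)
$\frac{-118531 + B{\left(\left(-34 - 47\right) - 188 \right)}}{H{\left(583 \right)} - 432184} = \frac{-118531 - \frac{1423}{9}}{2 \cdot 583 - 432184} = - \frac{1068202}{9 \left(1166 - 432184\right)} = - \frac{1068202}{9 \left(-431018\right)} = \left(- \frac{1068202}{9}\right) \left(- \frac{1}{431018}\right) = \frac{534101}{1939581}$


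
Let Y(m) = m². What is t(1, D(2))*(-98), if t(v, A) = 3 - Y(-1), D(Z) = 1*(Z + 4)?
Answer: -196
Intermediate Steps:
D(Z) = 4 + Z (D(Z) = 1*(4 + Z) = 4 + Z)
t(v, A) = 2 (t(v, A) = 3 - 1*(-1)² = 3 - 1*1 = 3 - 1 = 2)
t(1, D(2))*(-98) = 2*(-98) = -196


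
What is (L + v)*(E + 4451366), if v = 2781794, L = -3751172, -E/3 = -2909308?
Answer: -12775713781620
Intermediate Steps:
E = 8727924 (E = -3*(-2909308) = 8727924)
(L + v)*(E + 4451366) = (-3751172 + 2781794)*(8727924 + 4451366) = -969378*13179290 = -12775713781620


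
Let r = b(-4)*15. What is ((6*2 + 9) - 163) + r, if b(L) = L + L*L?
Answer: 38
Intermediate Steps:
b(L) = L + L**2
r = 180 (r = -4*(1 - 4)*15 = -4*(-3)*15 = 12*15 = 180)
((6*2 + 9) - 163) + r = ((6*2 + 9) - 163) + 180 = ((12 + 9) - 163) + 180 = (21 - 163) + 180 = -142 + 180 = 38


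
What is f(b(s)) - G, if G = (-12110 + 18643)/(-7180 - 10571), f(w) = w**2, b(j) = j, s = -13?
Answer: 3006452/17751 ≈ 169.37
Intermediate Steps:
G = -6533/17751 (G = 6533/(-17751) = 6533*(-1/17751) = -6533/17751 ≈ -0.36804)
f(b(s)) - G = (-13)**2 - 1*(-6533/17751) = 169 + 6533/17751 = 3006452/17751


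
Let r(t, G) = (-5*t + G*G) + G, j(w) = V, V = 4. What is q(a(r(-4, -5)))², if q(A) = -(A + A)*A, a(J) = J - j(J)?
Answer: 6718464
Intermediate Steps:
j(w) = 4
r(t, G) = G + G² - 5*t (r(t, G) = (-5*t + G²) + G = (G² - 5*t) + G = G + G² - 5*t)
a(J) = -4 + J (a(J) = J - 1*4 = J - 4 = -4 + J)
q(A) = -2*A² (q(A) = -2*A*A = -2*A²)
q(a(r(-4, -5)))² = (-2*(-4 + (-5 + (-5)² - 5*(-4)))²)² = (-2*(-4 + (-5 + 25 + 20))²)² = (-2*(-4 + 40)²)² = (-2*36²)² = (-2*1296)² = (-2592)² = 6718464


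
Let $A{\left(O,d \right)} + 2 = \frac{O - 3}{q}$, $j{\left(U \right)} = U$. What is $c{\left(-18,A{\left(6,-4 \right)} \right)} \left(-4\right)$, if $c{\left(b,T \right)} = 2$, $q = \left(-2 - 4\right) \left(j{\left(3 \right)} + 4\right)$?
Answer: $-8$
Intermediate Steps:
$q = -42$ ($q = \left(-2 - 4\right) \left(3 + 4\right) = \left(-6\right) 7 = -42$)
$A{\left(O,d \right)} = - \frac{27}{14} - \frac{O}{42}$ ($A{\left(O,d \right)} = -2 + \frac{O - 3}{-42} = -2 + \left(-3 + O\right) \left(- \frac{1}{42}\right) = -2 - \left(- \frac{1}{14} + \frac{O}{42}\right) = - \frac{27}{14} - \frac{O}{42}$)
$c{\left(-18,A{\left(6,-4 \right)} \right)} \left(-4\right) = 2 \left(-4\right) = -8$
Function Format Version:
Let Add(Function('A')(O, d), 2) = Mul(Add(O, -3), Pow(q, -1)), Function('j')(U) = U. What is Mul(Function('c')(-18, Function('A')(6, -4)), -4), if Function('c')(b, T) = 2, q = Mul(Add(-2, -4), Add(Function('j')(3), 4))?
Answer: -8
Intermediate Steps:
q = -42 (q = Mul(Add(-2, -4), Add(3, 4)) = Mul(-6, 7) = -42)
Function('A')(O, d) = Add(Rational(-27, 14), Mul(Rational(-1, 42), O)) (Function('A')(O, d) = Add(-2, Mul(Add(O, -3), Pow(-42, -1))) = Add(-2, Mul(Add(-3, O), Rational(-1, 42))) = Add(-2, Add(Rational(1, 14), Mul(Rational(-1, 42), O))) = Add(Rational(-27, 14), Mul(Rational(-1, 42), O)))
Mul(Function('c')(-18, Function('A')(6, -4)), -4) = Mul(2, -4) = -8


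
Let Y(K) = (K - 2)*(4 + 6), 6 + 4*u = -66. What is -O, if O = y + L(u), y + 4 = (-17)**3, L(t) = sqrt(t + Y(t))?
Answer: 4917 - I*sqrt(218) ≈ 4917.0 - 14.765*I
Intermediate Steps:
u = -18 (u = -3/2 + (1/4)*(-66) = -3/2 - 33/2 = -18)
Y(K) = -20 + 10*K (Y(K) = (-2 + K)*10 = -20 + 10*K)
L(t) = sqrt(-20 + 11*t) (L(t) = sqrt(t + (-20 + 10*t)) = sqrt(-20 + 11*t))
y = -4917 (y = -4 + (-17)**3 = -4 - 4913 = -4917)
O = -4917 + I*sqrt(218) (O = -4917 + sqrt(-20 + 11*(-18)) = -4917 + sqrt(-20 - 198) = -4917 + sqrt(-218) = -4917 + I*sqrt(218) ≈ -4917.0 + 14.765*I)
-O = -(-4917 + I*sqrt(218)) = 4917 - I*sqrt(218)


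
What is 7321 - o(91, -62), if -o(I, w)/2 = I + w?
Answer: 7379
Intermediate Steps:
o(I, w) = -2*I - 2*w (o(I, w) = -2*(I + w) = -2*I - 2*w)
7321 - o(91, -62) = 7321 - (-2*91 - 2*(-62)) = 7321 - (-182 + 124) = 7321 - 1*(-58) = 7321 + 58 = 7379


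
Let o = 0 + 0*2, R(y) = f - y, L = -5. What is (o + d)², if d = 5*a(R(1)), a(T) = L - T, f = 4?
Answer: 1600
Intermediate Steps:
R(y) = 4 - y
o = 0 (o = 0 + 0 = 0)
a(T) = -5 - T
d = -40 (d = 5*(-5 - (4 - 1*1)) = 5*(-5 - (4 - 1)) = 5*(-5 - 1*3) = 5*(-5 - 3) = 5*(-8) = -40)
(o + d)² = (0 - 40)² = (-40)² = 1600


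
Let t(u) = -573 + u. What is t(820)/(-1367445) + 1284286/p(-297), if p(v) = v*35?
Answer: -117079535789/947639385 ≈ -123.55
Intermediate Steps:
p(v) = 35*v
t(820)/(-1367445) + 1284286/p(-297) = (-573 + 820)/(-1367445) + 1284286/((35*(-297))) = 247*(-1/1367445) + 1284286/(-10395) = -247/1367445 + 1284286*(-1/10395) = -247/1367445 - 1284286/10395 = -117079535789/947639385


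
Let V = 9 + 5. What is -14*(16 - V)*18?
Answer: -504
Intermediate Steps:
V = 14
-14*(16 - V)*18 = -14*(16 - 1*14)*18 = -14*(16 - 14)*18 = -14*2*18 = -28*18 = -504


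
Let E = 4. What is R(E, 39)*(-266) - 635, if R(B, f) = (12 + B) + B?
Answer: -5955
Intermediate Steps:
R(B, f) = 12 + 2*B
R(E, 39)*(-266) - 635 = (12 + 2*4)*(-266) - 635 = (12 + 8)*(-266) - 635 = 20*(-266) - 635 = -5320 - 635 = -5955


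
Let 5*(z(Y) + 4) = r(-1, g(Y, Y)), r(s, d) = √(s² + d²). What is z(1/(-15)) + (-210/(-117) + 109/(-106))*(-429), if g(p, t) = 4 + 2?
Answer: -35283/106 + √37/5 ≈ -331.64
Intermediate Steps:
g(p, t) = 6
r(s, d) = √(d² + s²)
z(Y) = -4 + √37/5 (z(Y) = -4 + √(6² + (-1)²)/5 = -4 + √(36 + 1)/5 = -4 + √37/5)
z(1/(-15)) + (-210/(-117) + 109/(-106))*(-429) = (-4 + √37/5) + (-210/(-117) + 109/(-106))*(-429) = (-4 + √37/5) + (-210*(-1/117) + 109*(-1/106))*(-429) = (-4 + √37/5) + (70/39 - 109/106)*(-429) = (-4 + √37/5) + (3169/4134)*(-429) = (-4 + √37/5) - 34859/106 = -35283/106 + √37/5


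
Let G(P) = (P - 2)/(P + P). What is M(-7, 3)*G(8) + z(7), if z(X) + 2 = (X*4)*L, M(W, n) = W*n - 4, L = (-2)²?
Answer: 805/8 ≈ 100.63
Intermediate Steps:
L = 4
M(W, n) = -4 + W*n
z(X) = -2 + 16*X (z(X) = -2 + (X*4)*4 = -2 + (4*X)*4 = -2 + 16*X)
G(P) = (-2 + P)/(2*P) (G(P) = (-2 + P)/((2*P)) = (-2 + P)*(1/(2*P)) = (-2 + P)/(2*P))
M(-7, 3)*G(8) + z(7) = (-4 - 7*3)*((½)*(-2 + 8)/8) + (-2 + 16*7) = (-4 - 21)*((½)*(⅛)*6) + (-2 + 112) = -25*3/8 + 110 = -75/8 + 110 = 805/8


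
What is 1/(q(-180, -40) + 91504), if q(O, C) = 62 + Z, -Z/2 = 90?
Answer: 1/91386 ≈ 1.0943e-5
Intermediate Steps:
Z = -180 (Z = -2*90 = -180)
q(O, C) = -118 (q(O, C) = 62 - 180 = -118)
1/(q(-180, -40) + 91504) = 1/(-118 + 91504) = 1/91386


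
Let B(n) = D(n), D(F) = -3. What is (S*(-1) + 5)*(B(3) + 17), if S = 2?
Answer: 42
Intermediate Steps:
B(n) = -3
(S*(-1) + 5)*(B(3) + 17) = (2*(-1) + 5)*(-3 + 17) = (-2 + 5)*14 = 3*14 = 42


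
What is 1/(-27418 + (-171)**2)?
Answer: 1/1823 ≈ 0.00054855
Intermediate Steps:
1/(-27418 + (-171)**2) = 1/(-27418 + 29241) = 1/1823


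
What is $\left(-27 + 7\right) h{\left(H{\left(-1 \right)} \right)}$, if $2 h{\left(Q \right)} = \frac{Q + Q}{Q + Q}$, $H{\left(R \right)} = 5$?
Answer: $-10$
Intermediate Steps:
$h{\left(Q \right)} = \frac{1}{2}$ ($h{\left(Q \right)} = \frac{\left(Q + Q\right) \frac{1}{Q + Q}}{2} = \frac{2 Q \frac{1}{2 Q}}{2} = \frac{1}{2} \cdot 1 = \frac{1}{2}$)
$\left(-27 + 7\right) h{\left(H{\left(-1 \right)} \right)} = \left(-27 + 7\right) \frac{1}{2} = \left(-20\right) \frac{1}{2} = -10$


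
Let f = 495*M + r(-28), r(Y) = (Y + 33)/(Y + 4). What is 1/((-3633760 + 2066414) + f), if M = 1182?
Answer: -24/23574149 ≈ -1.0181e-6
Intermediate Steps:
r(Y) = (33 + Y)/(4 + Y)
f = 14042155/24 (f = 495*1182 + (33 - 28)/(4 - 28) = 585090 + 5/(-24) = 585090 - 1/24*5 = 585090 - 5/24 = 14042155/24 ≈ 5.8509e+5)
1/((-3633760 + 2066414) + f) = 1/((-3633760 + 2066414) + 14042155/24) = 1/(-1567346 + 14042155/24) = 1/(-23574149/24) = -24/23574149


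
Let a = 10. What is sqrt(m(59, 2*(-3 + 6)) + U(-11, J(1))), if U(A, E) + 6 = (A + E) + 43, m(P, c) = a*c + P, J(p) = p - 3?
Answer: sqrt(143) ≈ 11.958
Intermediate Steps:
J(p) = -3 + p
m(P, c) = P + 10*c (m(P, c) = 10*c + P = P + 10*c)
U(A, E) = 37 + A + E (U(A, E) = -6 + ((A + E) + 43) = -6 + (43 + A + E) = 37 + A + E)
sqrt(m(59, 2*(-3 + 6)) + U(-11, J(1))) = sqrt((59 + 10*(2*(-3 + 6))) + (37 - 11 + (-3 + 1))) = sqrt((59 + 10*(2*3)) + (37 - 11 - 2)) = sqrt((59 + 10*6) + 24) = sqrt((59 + 60) + 24) = sqrt(119 + 24) = sqrt(143)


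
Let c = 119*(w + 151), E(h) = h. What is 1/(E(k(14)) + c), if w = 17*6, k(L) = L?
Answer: 1/30121 ≈ 3.3199e-5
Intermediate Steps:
w = 102
c = 30107 (c = 119*(102 + 151) = 119*253 = 30107)
1/(E(k(14)) + c) = 1/(14 + 30107) = 1/30121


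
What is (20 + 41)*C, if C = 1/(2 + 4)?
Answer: 61/6 ≈ 10.167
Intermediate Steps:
C = ⅙ (C = 1/6 = ⅙ ≈ 0.16667)
(20 + 41)*C = (20 + 41)*(⅙) = 61*(⅙) = 61/6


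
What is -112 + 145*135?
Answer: 19463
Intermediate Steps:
-112 + 145*135 = -112 + 19575 = 19463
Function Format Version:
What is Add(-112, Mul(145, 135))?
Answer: 19463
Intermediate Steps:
Add(-112, Mul(145, 135)) = Add(-112, 19575) = 19463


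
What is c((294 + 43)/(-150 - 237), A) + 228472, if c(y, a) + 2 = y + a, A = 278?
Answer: 88525139/387 ≈ 2.2875e+5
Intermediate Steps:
c(y, a) = -2 + a + y (c(y, a) = -2 + (y + a) = -2 + (a + y) = -2 + a + y)
c((294 + 43)/(-150 - 237), A) + 228472 = (-2 + 278 + (294 + 43)/(-150 - 237)) + 228472 = (-2 + 278 + 337/(-387)) + 228472 = (-2 + 278 + 337*(-1/387)) + 228472 = (-2 + 278 - 337/387) + 228472 = 106475/387 + 228472 = 88525139/387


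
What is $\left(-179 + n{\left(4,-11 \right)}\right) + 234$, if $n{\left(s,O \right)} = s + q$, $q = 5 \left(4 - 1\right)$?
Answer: $74$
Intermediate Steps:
$q = 15$ ($q = 5 \cdot 3 = 15$)
$n{\left(s,O \right)} = 15 + s$ ($n{\left(s,O \right)} = s + 15 = 15 + s$)
$\left(-179 + n{\left(4,-11 \right)}\right) + 234 = \left(-179 + \left(15 + 4\right)\right) + 234 = \left(-179 + 19\right) + 234 = -160 + 234 = 74$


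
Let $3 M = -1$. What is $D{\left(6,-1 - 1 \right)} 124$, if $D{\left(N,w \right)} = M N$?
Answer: $-248$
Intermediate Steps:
$M = - \frac{1}{3}$ ($M = \frac{1}{3} \left(-1\right) = - \frac{1}{3} \approx -0.33333$)
$D{\left(N,w \right)} = - \frac{N}{3}$
$D{\left(6,-1 - 1 \right)} 124 = \left(- \frac{1}{3}\right) 6 \cdot 124 = \left(-2\right) 124 = -248$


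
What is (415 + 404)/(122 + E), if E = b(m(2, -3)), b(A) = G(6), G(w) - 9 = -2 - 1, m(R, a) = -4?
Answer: 819/128 ≈ 6.3984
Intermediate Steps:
G(w) = 6 (G(w) = 9 + (-2 - 1) = 9 - 3 = 6)
b(A) = 6
E = 6
(415 + 404)/(122 + E) = (415 + 404)/(122 + 6) = 819/128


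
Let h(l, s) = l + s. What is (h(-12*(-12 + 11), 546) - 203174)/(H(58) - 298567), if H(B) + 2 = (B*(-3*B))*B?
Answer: 202616/883905 ≈ 0.22923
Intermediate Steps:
H(B) = -2 - 3*B**3 (H(B) = -2 + (B*(-3*B))*B = -2 + (-3*B**2)*B = -2 - 3*B**3)
(h(-12*(-12 + 11), 546) - 203174)/(H(58) - 298567) = ((-12*(-12 + 11) + 546) - 203174)/((-2 - 3*58**3) - 298567) = ((-12*(-1) + 546) - 203174)/((-2 - 3*195112) - 298567) = ((12 + 546) - 203174)/((-2 - 585336) - 298567) = (558 - 203174)/(-585338 - 298567) = -202616/(-883905) = -202616*(-1/883905) = 202616/883905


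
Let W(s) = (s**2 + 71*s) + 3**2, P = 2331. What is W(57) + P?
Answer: 9636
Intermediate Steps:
W(s) = 9 + s**2 + 71*s (W(s) = (s**2 + 71*s) + 9 = 9 + s**2 + 71*s)
W(57) + P = (9 + 57**2 + 71*57) + 2331 = (9 + 3249 + 4047) + 2331 = 7305 + 2331 = 9636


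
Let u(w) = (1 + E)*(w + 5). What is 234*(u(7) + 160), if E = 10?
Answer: 68328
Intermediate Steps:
u(w) = 55 + 11*w (u(w) = (1 + 10)*(w + 5) = 11*(5 + w) = 55 + 11*w)
234*(u(7) + 160) = 234*((55 + 11*7) + 160) = 234*((55 + 77) + 160) = 234*(132 + 160) = 234*292 = 68328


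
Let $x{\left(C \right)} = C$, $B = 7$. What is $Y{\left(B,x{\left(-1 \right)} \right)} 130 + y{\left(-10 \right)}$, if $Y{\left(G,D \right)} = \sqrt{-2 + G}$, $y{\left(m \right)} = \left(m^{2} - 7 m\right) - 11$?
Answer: $159 + 130 \sqrt{5} \approx 449.69$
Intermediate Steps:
$y{\left(m \right)} = -11 + m^{2} - 7 m$
$Y{\left(B,x{\left(-1 \right)} \right)} 130 + y{\left(-10 \right)} = \sqrt{-2 + 7} \cdot 130 - \left(-59 - 100\right) = \sqrt{5} \cdot 130 + \left(-11 + 100 + 70\right) = 130 \sqrt{5} + 159 = 159 + 130 \sqrt{5}$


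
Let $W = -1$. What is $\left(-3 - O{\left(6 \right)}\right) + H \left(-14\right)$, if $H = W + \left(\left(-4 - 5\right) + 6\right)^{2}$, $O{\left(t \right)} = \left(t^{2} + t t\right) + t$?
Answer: $-193$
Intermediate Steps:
$O{\left(t \right)} = t + 2 t^{2}$ ($O{\left(t \right)} = \left(t^{2} + t^{2}\right) + t = 2 t^{2} + t = t + 2 t^{2}$)
$H = 8$ ($H = -1 + \left(\left(-4 - 5\right) + 6\right)^{2} = -1 + \left(-9 + 6\right)^{2} = -1 + \left(-3\right)^{2} = -1 + 9 = 8$)
$\left(-3 - O{\left(6 \right)}\right) + H \left(-14\right) = \left(-3 - 6 \left(1 + 2 \cdot 6\right)\right) + 8 \left(-14\right) = \left(-3 - 6 \left(1 + 12\right)\right) - 112 = \left(-3 - 6 \cdot 13\right) - 112 = \left(-3 - 78\right) - 112 = -81 - 112 = -193$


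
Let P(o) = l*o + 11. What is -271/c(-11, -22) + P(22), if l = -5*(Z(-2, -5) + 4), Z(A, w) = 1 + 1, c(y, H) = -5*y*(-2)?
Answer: -71119/110 ≈ -646.54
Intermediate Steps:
c(y, H) = 10*y
Z(A, w) = 2
l = -30 (l = -5*(2 + 4) = -5*6 = -30)
P(o) = 11 - 30*o (P(o) = -30*o + 11 = 11 - 30*o)
-271/c(-11, -22) + P(22) = -271/(10*(-11)) + (11 - 30*22) = -271/(-110) + (11 - 660) = -271*(-1/110) - 649 = 271/110 - 649 = -71119/110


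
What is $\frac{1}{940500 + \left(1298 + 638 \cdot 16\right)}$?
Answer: $\frac{1}{952006} \approx 1.0504 \cdot 10^{-6}$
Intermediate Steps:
$\frac{1}{940500 + \left(1298 + 638 \cdot 16\right)} = \frac{1}{940500 + \left(1298 + 10208\right)} = \frac{1}{940500 + 11506} = \frac{1}{952006}$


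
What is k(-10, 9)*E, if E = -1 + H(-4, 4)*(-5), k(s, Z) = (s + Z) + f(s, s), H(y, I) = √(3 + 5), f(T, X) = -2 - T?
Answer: -7 - 70*√2 ≈ -105.99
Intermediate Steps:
H(y, I) = 2*√2 (H(y, I) = √8 = 2*√2)
k(s, Z) = -2 + Z (k(s, Z) = (s + Z) + (-2 - s) = (Z + s) + (-2 - s) = -2 + Z)
E = -1 - 10*√2 (E = -1 + (2*√2)*(-5) = -1 - 10*√2 ≈ -15.142)
k(-10, 9)*E = (-2 + 9)*(-1 - 10*√2) = 7*(-1 - 10*√2) = -7 - 70*√2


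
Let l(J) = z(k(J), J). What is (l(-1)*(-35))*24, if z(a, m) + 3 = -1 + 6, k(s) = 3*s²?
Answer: -1680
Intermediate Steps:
z(a, m) = 2 (z(a, m) = -3 + (-1 + 6) = -3 + 5 = 2)
l(J) = 2
(l(-1)*(-35))*24 = (2*(-35))*24 = -70*24 = -1680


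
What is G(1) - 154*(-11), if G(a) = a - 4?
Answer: 1691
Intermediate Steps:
G(a) = -4 + a
G(1) - 154*(-11) = (-4 + 1) - 154*(-11) = -3 + 1694 = 1691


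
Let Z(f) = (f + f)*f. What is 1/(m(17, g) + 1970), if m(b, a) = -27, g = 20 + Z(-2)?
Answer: 1/1943 ≈ 0.00051467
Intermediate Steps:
Z(f) = 2*f**2 (Z(f) = (2*f)*f = 2*f**2)
g = 28 (g = 20 + 2*(-2)**2 = 20 + 2*4 = 20 + 8 = 28)
1/(m(17, g) + 1970) = 1/(-27 + 1970) = 1/1943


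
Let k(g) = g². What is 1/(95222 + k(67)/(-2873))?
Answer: 2873/273568317 ≈ 1.0502e-5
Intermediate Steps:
1/(95222 + k(67)/(-2873)) = 1/(95222 + 67²/(-2873)) = 1/(95222 + 4489*(-1/2873)) = 1/(95222 - 4489/2873) = 1/(273568317/2873) = 2873/273568317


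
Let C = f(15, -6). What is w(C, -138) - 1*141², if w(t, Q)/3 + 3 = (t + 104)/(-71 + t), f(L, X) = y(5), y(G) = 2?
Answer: -457576/23 ≈ -19895.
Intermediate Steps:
f(L, X) = 2
C = 2
w(t, Q) = -9 + 3*(104 + t)/(-71 + t) (w(t, Q) = -9 + 3*((t + 104)/(-71 + t)) = -9 + 3*((104 + t)/(-71 + t)) = -9 + 3*(104 + t)/(-71 + t))
w(C, -138) - 1*141² = 3*(317 - 2*2)/(-71 + 2) - 1*141² = 3*(317 - 4)/(-69) - 1*19881 = 3*(-1/69)*313 - 19881 = -313/23 - 19881 = -457576/23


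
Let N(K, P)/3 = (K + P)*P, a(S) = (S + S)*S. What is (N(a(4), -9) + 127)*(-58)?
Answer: 28652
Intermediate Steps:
a(S) = 2*S² (a(S) = (2*S)*S = 2*S²)
N(K, P) = 3*P*(K + P) (N(K, P) = 3*((K + P)*P) = 3*(P*(K + P)) = 3*P*(K + P))
(N(a(4), -9) + 127)*(-58) = (3*(-9)*(2*4² - 9) + 127)*(-58) = (3*(-9)*(2*16 - 9) + 127)*(-58) = (3*(-9)*(32 - 9) + 127)*(-58) = (3*(-9)*23 + 127)*(-58) = (-621 + 127)*(-58) = -494*(-58) = 28652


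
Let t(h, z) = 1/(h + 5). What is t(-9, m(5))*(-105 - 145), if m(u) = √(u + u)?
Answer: 125/2 ≈ 62.500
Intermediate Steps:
m(u) = √2*√u (m(u) = √(2*u) = √2*√u)
t(h, z) = 1/(5 + h)
t(-9, m(5))*(-105 - 145) = (-105 - 145)/(5 - 9) = -250/(-4) = -¼*(-250) = 125/2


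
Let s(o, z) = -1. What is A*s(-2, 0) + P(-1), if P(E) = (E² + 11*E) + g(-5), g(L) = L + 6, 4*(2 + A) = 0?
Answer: -7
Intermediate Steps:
A = -2 (A = -2 + (¼)*0 = -2 + 0 = -2)
g(L) = 6 + L
P(E) = 1 + E² + 11*E (P(E) = (E² + 11*E) + (6 - 5) = (E² + 11*E) + 1 = 1 + E² + 11*E)
A*s(-2, 0) + P(-1) = -2*(-1) + (1 + (-1)² + 11*(-1)) = 2 + (1 + 1 - 11) = 2 - 9 = -7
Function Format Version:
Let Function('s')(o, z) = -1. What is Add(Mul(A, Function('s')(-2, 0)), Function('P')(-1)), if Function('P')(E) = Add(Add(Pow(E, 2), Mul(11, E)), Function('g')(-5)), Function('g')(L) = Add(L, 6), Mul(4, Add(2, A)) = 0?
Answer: -7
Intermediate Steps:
A = -2 (A = Add(-2, Mul(Rational(1, 4), 0)) = Add(-2, 0) = -2)
Function('g')(L) = Add(6, L)
Function('P')(E) = Add(1, Pow(E, 2), Mul(11, E)) (Function('P')(E) = Add(Add(Pow(E, 2), Mul(11, E)), Add(6, -5)) = Add(Add(Pow(E, 2), Mul(11, E)), 1) = Add(1, Pow(E, 2), Mul(11, E)))
Add(Mul(A, Function('s')(-2, 0)), Function('P')(-1)) = Add(Mul(-2, -1), Add(1, Pow(-1, 2), Mul(11, -1))) = Add(2, Add(1, 1, -11)) = Add(2, -9) = -7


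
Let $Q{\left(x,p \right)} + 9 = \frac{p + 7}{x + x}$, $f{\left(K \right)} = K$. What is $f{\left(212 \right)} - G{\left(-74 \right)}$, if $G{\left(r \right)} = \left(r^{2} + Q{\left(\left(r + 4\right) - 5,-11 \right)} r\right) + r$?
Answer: $- \frac{439052}{75} \approx -5854.0$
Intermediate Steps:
$Q{\left(x,p \right)} = -9 + \frac{7 + p}{2 x}$ ($Q{\left(x,p \right)} = -9 + \frac{p + 7}{x + x} = -9 + \frac{7 + p}{2 x}$)
$G{\left(r \right)} = r + r^{2} + \frac{r \left(14 - 18 r\right)}{2 \left(-1 + r\right)}$ ($G{\left(r \right)} = \left(r^{2} + \frac{7 - 11 - 18 \left(\left(r + 4\right) - 5\right)}{2 \left(\left(r + 4\right) - 5\right)} r\right) + r = \left(r^{2} + \frac{7 - 11 - 18 \left(\left(4 + r\right) - 5\right)}{2 \left(\left(4 + r\right) - 5\right)} r\right) + r = \left(r^{2} + \frac{7 - 11 - 18 \left(-1 + r\right)}{2 \left(-1 + r\right)} r\right) + r = \left(r^{2} + \frac{7 - 11 - \left(-18 + 18 r\right)}{2 \left(-1 + r\right)} r\right) + r = \left(r^{2} + \frac{14 - 18 r}{2 \left(-1 + r\right)} r\right) + r = \left(r^{2} + \frac{r \left(14 - 18 r\right)}{2 \left(-1 + r\right)}\right) + r = r + r^{2} + \frac{r \left(14 - 18 r\right)}{2 \left(-1 + r\right)}$)
$f{\left(212 \right)} - G{\left(-74 \right)} = 212 - - \frac{74 \left(6 + \left(-74\right)^{2} - -666\right)}{-1 - 74} = 212 - - \frac{74 \left(6 + 5476 + 666\right)}{-75} = 212 - \left(-74\right) \left(- \frac{1}{75}\right) 6148 = 212 - \frac{454952}{75} = - \frac{439052}{75}$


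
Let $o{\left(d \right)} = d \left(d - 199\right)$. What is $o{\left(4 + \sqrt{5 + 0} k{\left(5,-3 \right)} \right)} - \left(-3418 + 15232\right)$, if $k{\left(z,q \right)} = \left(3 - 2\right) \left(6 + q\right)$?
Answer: $-12549 - 573 \sqrt{5} \approx -13830.0$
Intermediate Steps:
$k{\left(z,q \right)} = 6 + q$ ($k{\left(z,q \right)} = 1 \left(6 + q\right) = 6 + q$)
$o{\left(d \right)} = d \left(-199 + d\right)$
$o{\left(4 + \sqrt{5 + 0} k{\left(5,-3 \right)} \right)} - \left(-3418 + 15232\right) = \left(4 + \sqrt{5 + 0} \left(6 - 3\right)\right) \left(-199 + \left(4 + \sqrt{5 + 0} \left(6 - 3\right)\right)\right) - \left(-3418 + 15232\right) = \left(4 + \sqrt{5} \cdot 3\right) \left(-199 + \left(4 + \sqrt{5} \cdot 3\right)\right) - 11814 = \left(4 + 3 \sqrt{5}\right) \left(-199 + \left(4 + 3 \sqrt{5}\right)\right) - 11814 = \left(4 + 3 \sqrt{5}\right) \left(-195 + 3 \sqrt{5}\right) - 11814 = \left(-195 + 3 \sqrt{5}\right) \left(4 + 3 \sqrt{5}\right) - 11814 = -11814 + \left(-195 + 3 \sqrt{5}\right) \left(4 + 3 \sqrt{5}\right)$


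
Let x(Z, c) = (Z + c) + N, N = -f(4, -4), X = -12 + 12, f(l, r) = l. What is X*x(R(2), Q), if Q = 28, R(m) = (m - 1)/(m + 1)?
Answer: 0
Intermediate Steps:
R(m) = (-1 + m)/(1 + m)
X = 0
N = -4 (N = -1*4 = -4)
x(Z, c) = -4 + Z + c (x(Z, c) = (Z + c) - 4 = -4 + Z + c)
X*x(R(2), Q) = 0*(-4 + (-1 + 2)/(1 + 2) + 28) = 0*(-4 + 1/3 + 28) = 0*(-4 + (⅓)*1 + 28) = 0*(-4 + ⅓ + 28) = 0*(73/3) = 0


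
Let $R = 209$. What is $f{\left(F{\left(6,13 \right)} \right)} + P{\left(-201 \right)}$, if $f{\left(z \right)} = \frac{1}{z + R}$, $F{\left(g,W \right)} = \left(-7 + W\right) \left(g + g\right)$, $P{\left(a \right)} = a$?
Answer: $- \frac{56480}{281} \approx -201.0$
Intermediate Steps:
$F{\left(g,W \right)} = 2 g \left(-7 + W\right)$ ($F{\left(g,W \right)} = \left(-7 + W\right) 2 g = 2 g \left(-7 + W\right)$)
$f{\left(z \right)} = \frac{1}{209 + z}$ ($f{\left(z \right)} = \frac{1}{z + 209} = \frac{1}{209 + z}$)
$f{\left(F{\left(6,13 \right)} \right)} + P{\left(-201 \right)} = \frac{1}{209 + 2 \cdot 6 \left(-7 + 13\right)} - 201 = \frac{1}{209 + 2 \cdot 6 \cdot 6} - 201 = \frac{1}{209 + 72} - 201 = \frac{1}{281} - 201 = - \frac{56480}{281}$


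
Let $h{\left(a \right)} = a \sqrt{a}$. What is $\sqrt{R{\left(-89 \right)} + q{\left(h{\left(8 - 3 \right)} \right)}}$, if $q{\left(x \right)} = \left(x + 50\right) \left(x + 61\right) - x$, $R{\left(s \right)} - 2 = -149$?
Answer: $\sqrt{3028 + 550 \sqrt{5}} \approx 65.252$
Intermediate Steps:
$R{\left(s \right)} = -147$ ($R{\left(s \right)} = 2 - 149 = -147$)
$h{\left(a \right)} = a^{\frac{3}{2}}$
$q{\left(x \right)} = - x + \left(50 + x\right) \left(61 + x\right)$ ($q{\left(x \right)} = \left(50 + x\right) \left(61 + x\right) - x = - x + \left(50 + x\right) \left(61 + x\right)$)
$\sqrt{R{\left(-89 \right)} + q{\left(h{\left(8 - 3 \right)} \right)}} = \sqrt{-147 + \left(3050 + \left(\left(8 - 3\right)^{\frac{3}{2}}\right)^{2} + 110 \left(8 - 3\right)^{\frac{3}{2}}\right)} = \sqrt{-147 + \left(3050 + \left(5^{\frac{3}{2}}\right)^{2} + 110 \cdot 5^{\frac{3}{2}}\right)} = \sqrt{-147 + \left(3050 + \left(5 \sqrt{5}\right)^{2} + 110 \cdot 5 \sqrt{5}\right)} = \sqrt{-147 + \left(3050 + 125 + 550 \sqrt{5}\right)} = \sqrt{-147 + \left(3175 + 550 \sqrt{5}\right)} = \sqrt{3028 + 550 \sqrt{5}}$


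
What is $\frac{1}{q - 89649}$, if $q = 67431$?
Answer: $- \frac{1}{22218} \approx -4.5009 \cdot 10^{-5}$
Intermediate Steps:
$\frac{1}{q - 89649} = \frac{1}{67431 - 89649} = \frac{1}{-22218} = - \frac{1}{22218}$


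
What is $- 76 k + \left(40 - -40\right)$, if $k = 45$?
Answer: $-3340$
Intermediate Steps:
$- 76 k + \left(40 - -40\right) = \left(-76\right) 45 + \left(40 - -40\right) = -3420 + \left(40 + 40\right) = -3420 + 80 = -3340$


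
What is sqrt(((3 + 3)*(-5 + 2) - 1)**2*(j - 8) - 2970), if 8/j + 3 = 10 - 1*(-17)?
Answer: I*sqrt(51639)/3 ≈ 75.747*I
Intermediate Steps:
j = 1/3 (j = 8/(-3 + (10 - 1*(-17))) = 8/(-3 + (10 + 17)) = 8/(-3 + 27) = 8/24 = 8*(1/24) = 1/3 ≈ 0.33333)
sqrt(((3 + 3)*(-5 + 2) - 1)**2*(j - 8) - 2970) = sqrt(((3 + 3)*(-5 + 2) - 1)**2*(1/3 - 8) - 2970) = sqrt((6*(-3) - 1)**2*(-23/3) - 2970) = sqrt((-18 - 1)**2*(-23/3) - 2970) = sqrt((-19)**2*(-23/3) - 2970) = sqrt(361*(-23/3) - 2970) = sqrt(-8303/3 - 2970) = sqrt(-17213/3) = I*sqrt(51639)/3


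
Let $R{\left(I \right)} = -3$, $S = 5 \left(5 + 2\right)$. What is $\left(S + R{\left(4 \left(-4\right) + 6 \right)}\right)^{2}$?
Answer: $1024$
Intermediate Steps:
$S = 35$ ($S = 5 \cdot 7 = 35$)
$\left(S + R{\left(4 \left(-4\right) + 6 \right)}\right)^{2} = \left(35 - 3\right)^{2} = 32^{2} = 1024$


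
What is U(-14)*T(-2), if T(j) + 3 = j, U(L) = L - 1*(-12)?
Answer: 10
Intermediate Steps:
U(L) = 12 + L (U(L) = L + 12 = 12 + L)
T(j) = -3 + j
U(-14)*T(-2) = (12 - 14)*(-3 - 2) = -2*(-5) = 10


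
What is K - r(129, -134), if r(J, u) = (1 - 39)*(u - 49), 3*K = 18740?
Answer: -2122/3 ≈ -707.33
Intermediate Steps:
K = 18740/3 (K = (⅓)*18740 = 18740/3 ≈ 6246.7)
r(J, u) = 1862 - 38*u (r(J, u) = -38*(-49 + u) = 1862 - 38*u)
K - r(129, -134) = 18740/3 - (1862 - 38*(-134)) = 18740/3 - (1862 + 5092) = 18740/3 - 1*6954 = 18740/3 - 6954 = -2122/3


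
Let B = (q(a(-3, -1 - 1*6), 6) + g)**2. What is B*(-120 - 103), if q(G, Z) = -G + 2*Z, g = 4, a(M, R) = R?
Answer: -117967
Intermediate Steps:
B = 529 (B = ((-(-1 - 1*6) + 2*6) + 4)**2 = ((-(-1 - 6) + 12) + 4)**2 = ((-1*(-7) + 12) + 4)**2 = ((7 + 12) + 4)**2 = (19 + 4)**2 = 23**2 = 529)
B*(-120 - 103) = 529*(-120 - 103) = 529*(-223) = -117967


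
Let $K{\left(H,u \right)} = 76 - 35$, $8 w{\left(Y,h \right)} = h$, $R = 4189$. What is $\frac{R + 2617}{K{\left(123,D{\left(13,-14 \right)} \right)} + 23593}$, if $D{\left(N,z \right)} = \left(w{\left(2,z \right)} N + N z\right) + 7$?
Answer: $\frac{3403}{11817} \approx 0.28797$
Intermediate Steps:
$w{\left(Y,h \right)} = \frac{h}{8}$
$D{\left(N,z \right)} = 7 + \frac{9 N z}{8}$ ($D{\left(N,z \right)} = \left(\frac{z}{8} N + N z\right) + 7 = \left(\frac{N z}{8} + N z\right) + 7 = \frac{9 N z}{8} + 7 = 7 + \frac{9 N z}{8}$)
$K{\left(H,u \right)} = 41$
$\frac{R + 2617}{K{\left(123,D{\left(13,-14 \right)} \right)} + 23593} = \frac{4189 + 2617}{41 + 23593} = \frac{6806}{23634} = 6806 \cdot \frac{1}{23634} = \frac{3403}{11817}$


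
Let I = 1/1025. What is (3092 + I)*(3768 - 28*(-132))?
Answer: 23655662664/1025 ≈ 2.3079e+7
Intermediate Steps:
I = 1/1025 ≈ 0.00097561
(3092 + I)*(3768 - 28*(-132)) = (3092 + 1/1025)*(3768 - 28*(-132)) = 3169301*(3768 + 3696)/1025 = (3169301/1025)*7464 = 23655662664/1025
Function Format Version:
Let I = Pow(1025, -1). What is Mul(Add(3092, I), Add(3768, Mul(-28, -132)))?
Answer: Rational(23655662664, 1025) ≈ 2.3079e+7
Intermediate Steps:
I = Rational(1, 1025) ≈ 0.00097561
Mul(Add(3092, I), Add(3768, Mul(-28, -132))) = Mul(Add(3092, Rational(1, 1025)), Add(3768, Mul(-28, -132))) = Mul(Rational(3169301, 1025), Add(3768, 3696)) = Mul(Rational(3169301, 1025), 7464) = Rational(23655662664, 1025)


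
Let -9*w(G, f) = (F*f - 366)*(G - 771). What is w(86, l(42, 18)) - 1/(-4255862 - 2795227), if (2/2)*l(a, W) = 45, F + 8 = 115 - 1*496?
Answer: -9590761987834/7051089 ≈ -1.3602e+6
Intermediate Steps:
F = -389 (F = -8 + (115 - 1*496) = -8 + (115 - 496) = -8 - 381 = -389)
l(a, W) = 45
w(G, f) = -(-771 + G)*(-366 - 389*f)/9 (w(G, f) = -(-389*f - 366)*(G - 771)/9 = -(-366 - 389*f)*(-771 + G)/9 = -(-771 + G)*(-366 - 389*f)/9)
w(86, l(42, 18)) - 1/(-4255862 - 2795227) = (-31354 - 99973/3*45 + (122/3)*86 + (389/9)*86*45) - 1/(-4255862 - 2795227) = (-31354 - 1499595 + 10492/3 + 167270) - 1/(-7051089) = -4080545/3 - 1*(-1/7051089) = -4080545/3 + 1/7051089 = -9590761987834/7051089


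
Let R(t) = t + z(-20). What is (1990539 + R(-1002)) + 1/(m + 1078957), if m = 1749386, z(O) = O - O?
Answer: 5627093047192/2828343 ≈ 1.9895e+6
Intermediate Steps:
z(O) = 0
R(t) = t (R(t) = t + 0 = t)
(1990539 + R(-1002)) + 1/(m + 1078957) = (1990539 - 1002) + 1/(1749386 + 1078957) = 1989537 + 1/2828343 = 5627093047192/2828343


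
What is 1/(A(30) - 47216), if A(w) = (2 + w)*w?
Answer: -1/46256 ≈ -2.1619e-5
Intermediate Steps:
A(w) = w*(2 + w)
1/(A(30) - 47216) = 1/(30*(2 + 30) - 47216) = 1/(30*32 - 47216) = 1/(960 - 47216) = 1/(-46256) = -1/46256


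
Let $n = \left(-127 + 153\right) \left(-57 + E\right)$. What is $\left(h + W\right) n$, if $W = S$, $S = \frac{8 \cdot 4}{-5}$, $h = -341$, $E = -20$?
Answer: $\frac{3477474}{5} \approx 6.955 \cdot 10^{5}$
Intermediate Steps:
$n = -2002$ ($n = \left(-127 + 153\right) \left(-57 - 20\right) = 26 \left(-77\right) = -2002$)
$S = - \frac{32}{5}$ ($S = \left(- \frac{1}{5}\right) 32 = - \frac{32}{5} \approx -6.4$)
$W = - \frac{32}{5} \approx -6.4$
$\left(h + W\right) n = \left(-341 - \frac{32}{5}\right) \left(-2002\right) = \left(- \frac{1737}{5}\right) \left(-2002\right) = \frac{3477474}{5}$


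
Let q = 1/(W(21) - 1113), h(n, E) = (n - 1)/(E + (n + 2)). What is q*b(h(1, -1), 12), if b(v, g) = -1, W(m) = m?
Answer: 1/1092 ≈ 0.00091575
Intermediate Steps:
h(n, E) = (-1 + n)/(2 + E + n) (h(n, E) = (-1 + n)/(E + (2 + n)) = (-1 + n)/(2 + E + n))
q = -1/1092 (q = 1/(21 - 1113) = 1/(-1092) = -1/1092 ≈ -0.00091575)
q*b(h(1, -1), 12) = -1/1092*(-1) = 1/1092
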